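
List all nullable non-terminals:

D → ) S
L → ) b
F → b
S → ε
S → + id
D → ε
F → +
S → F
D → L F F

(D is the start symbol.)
A non-terminal is nullable if it can derive ε (the empty string): either it has an ε-production, or it has a production whose right-hand side consists entirely of nullable non-terminals.

ε-productions: S → ε, D → ε
So S, D are immediately nullable.
No further non-terminal can be added: every production for the remaining non-terminals contains a terminal or a non-nullable non-terminal.
Nullable = { 'D', 'S' }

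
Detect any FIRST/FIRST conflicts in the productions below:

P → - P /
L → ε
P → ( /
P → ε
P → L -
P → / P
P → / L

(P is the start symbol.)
Yes. P → '-' P '/' / P → L '-' on { '-' }; P → '/' P / P → '/' L on { '/' }

A FIRST/FIRST conflict occurs when two productions N → α and N → β for the same non-terminal have FIRST(α) ∩ FIRST(β) ≠ ∅ (with ε ∈ FIRST of a nullable right-hand side, so two nullable alternatives also conflict).

FIRST sets of the non-terminals at (or reachable through a nullable prefix from) the front of some alternative:
  FIRST(L) = { ε }

Productions for P:
  P → - P /: FIRST = { '-' }
  P → ( /: FIRST = { '(' }
  P → ε: FIRST = { ε }
  P → L -: FIRST = { '-' }
  P → / P: FIRST = { '/' }
  P → / L: FIRST = { '/' }
L has only one production, so no FIRST/FIRST conflict is possible there.

Conflict for P: P → - P / and P → L -
  Overlap: { '-' }
Conflict for P: P → / P and P → / L
  Overlap: { '/' }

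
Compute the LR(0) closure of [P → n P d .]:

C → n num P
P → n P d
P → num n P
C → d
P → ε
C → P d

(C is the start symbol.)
To compute CLOSURE, for each item [A → α.Bβ] where B is a non-terminal, add [B → .γ] for all productions B → γ; repeat for the newly added items until nothing changes.

Start with: [P → n P d .]
The dot is at the end, so nothing is added.

CLOSURE = { [P → n P d .] }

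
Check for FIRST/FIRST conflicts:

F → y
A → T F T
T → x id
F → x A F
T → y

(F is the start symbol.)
Productions for F:
  F → y: FIRST = { 'y' }
  F → x A F: FIRST = { 'x' }
Productions for T:
  T → x id: FIRST = { 'x' }
  T → y: FIRST = { 'y' }
A has only one production, so no FIRST/FIRST conflict is possible there.

All alternatives of each non-terminal have pairwise disjoint FIRST sets.

Answer: No FIRST/FIRST conflicts.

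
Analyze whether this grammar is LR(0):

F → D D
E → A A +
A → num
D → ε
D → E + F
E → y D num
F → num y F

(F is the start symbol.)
A grammar is LR(0) if no state in the canonical LR(0) collection has:
  - both a shift item (dot before a terminal) and a complete item (shift-reduce conflict), or
  - two or more complete items (reduce-reduce conflict; the accept item [F' → F .] counts as a complete item here).

Augment with F' → F and build the canonical LR(0) collection (I0 = CLOSURE({[F' → . F]}), then GOTO on every symbol after a dot until no new states appear). It has 17 states:
  I0: { [A → . num], [D → . E + F], [D → .], [E → . A A +], [E → . y D num], [F → . D D], [F → . num y F], [F' → . F] }  — shift, reduce
  I1: { [A → . num], [E → A . A +] }  — shift
  I2: { [A → . num], [D → . E + F], [D → .], [E → . A A +], [E → . y D num], [F → D . D] }  — shift, reduce
  I3: { [D → E . + F] }  — shift
  I4: { [F' → F .] }  — accept
  I5: { [A → num .], [F → num . y F] }  — shift, reduce
  I6: { [A → . num], [D → . E + F], [D → .], [E → . A A +], [E → . y D num], [E → y . D num] }  — shift, reduce
  I7: { [E → y D . num] }  — shift
  I8: { [A → num .] }  — reduce
  I9: { [E → y D num .] }  — reduce
  I10: { [A → . num], [D → . E + F], [D → .], [E → . A A +], [E → . y D num], [F → . D D], [F → . num y F], [F → num y . F] }  — shift, reduce
  I11: { [F → num y F .] }  — reduce
  I12: { [A → . num], [D → . E + F], [D → .], [D → E + . F], [E → . A A +], [E → . y D num], [F → . D D], [F → . num y F] }  — shift, reduce
  I13: { [D → E + F .] }  — reduce
  I14: { [F → D D .] }  — reduce
  I15: { [E → A A . +] }  — shift
  I16: { [E → A A + .] }  — reduce

Conflict in state I0:
  Shift-reduce conflict between [D → .] and [A → . num]
So the grammar is NOT LR(0).

Answer: No. Shift-reduce conflict between [D → .] and [A → . num]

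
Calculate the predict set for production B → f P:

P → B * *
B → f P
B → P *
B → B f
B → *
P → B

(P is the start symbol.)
{ 'f' }

PREDICT(B → f P) = (FIRST(RHS) \ {ε}) ∪ (FOLLOW(B) if ε ∈ FIRST(RHS), i.e. RHS ⇒* ε)
FIRST(f P) = { 'f' }
ε ∉ FIRST(f P), so FOLLOW(B) is not added.
PREDICT(B → f P) = { 'f' }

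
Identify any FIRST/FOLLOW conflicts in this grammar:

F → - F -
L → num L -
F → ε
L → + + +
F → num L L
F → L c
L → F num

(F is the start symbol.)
Yes. F → '-' F '-' with FOLLOW(F) on { '-' }; F → num L L with FOLLOW(F) on { 'num' }; F → L c with FOLLOW(F) on { '-', 'num' }

A FIRST/FOLLOW conflict occurs when a non-terminal N has a nullable alternative N → β (β ⇒* ε) and another alternative N → α with FIRST(α) ∩ FOLLOW(N) ≠ ∅: on such a lookahead the parser cannot decide between expanding α and letting N vanish via β.

Nullable non-terminals: F.
FIRST sets used below: FIRST(L) = { '+', '-', 'num' }

F: nullable alternative(s) F → ε; FOLLOW(F) = { $, '-', 'num' }
  F → - F -: FIRST \ {ε} = { '-' } — overlaps FOLLOW(F) on { '-' }: CONFLICT
  F → ε: FIRST \ {ε} = { } — this is the only nullable alternative, skip
  F → num L L: FIRST \ {ε} = { 'num' } — overlaps FOLLOW(F) on { 'num' }: CONFLICT
  F → L c: FIRST \ {ε} = { '+', '-', 'num' } — overlaps FOLLOW(F) on { '-', 'num' }: CONFLICT

L has no nullable alternative, so no FIRST/FOLLOW check is needed there.

So the grammar has 3 FIRST/FOLLOW conflicts (marked CONFLICT above).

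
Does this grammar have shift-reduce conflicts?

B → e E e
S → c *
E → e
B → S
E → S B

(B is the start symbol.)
Augment with B' → B and build the canonical LR(0) collection (I0 = CLOSURE({[B' → . B]}), then GOTO on every symbol after a dot until no new states appear). It has 11 states:
  I0: { [B → . S], [B → . e E e], [B' → . B], [S → . c *] }  — shift
  I1: { [B' → B .] }  — accept
  I2: { [B → S .] }  — reduce
  I3: { [S → c . *] }  — shift
  I4: { [B → e . E e], [E → . S B], [E → . e], [S → . c *] }  — shift
  I5: { [B → e E . e] }  — shift
  I6: { [B → . S], [B → . e E e], [E → S . B], [S → . c *] }  — shift
  I7: { [E → e .] }  — reduce
  I8: { [E → S B .] }  — reduce
  I9: { [B → e E e .] }  — reduce
  I10: { [S → c * .] }  — reduce

No state contains both a complete item and a shift item.

Answer: No shift-reduce conflicts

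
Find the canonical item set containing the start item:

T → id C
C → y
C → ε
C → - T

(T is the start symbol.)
First, augment the grammar with T' → T
I₀ = CLOSURE({ [T' → . T] }):
  [T' → . T] has the dot before T: add [T → . id C]
No further items can be added.

I₀ = { [T → . id C], [T' → . T] }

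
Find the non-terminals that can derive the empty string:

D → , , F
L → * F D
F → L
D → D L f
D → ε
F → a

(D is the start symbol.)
{ 'D' }

A non-terminal is nullable if it can derive ε (the empty string): either it has an ε-production, or it has a production whose right-hand side consists entirely of nullable non-terminals.

ε-productions: D → ε
So D is immediately nullable.
No further non-terminal can be added: every production for the remaining non-terminals contains a terminal or a non-nullable non-terminal.
Nullable = { 'D' }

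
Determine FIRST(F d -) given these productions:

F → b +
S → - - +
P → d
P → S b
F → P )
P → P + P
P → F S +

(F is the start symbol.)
FIRST sets of the non-terminals involved (from the grammar, by fixed-point iteration):
  FIRST(F) = { '-', 'b', 'd' }

To compute FIRST(F d -), process the symbols left to right:
Symbol F is a non-terminal. Add FIRST(F) \ {ε} = { '-', 'b', 'd' }
F is not nullable (ε ∉ FIRST(F)), so stop here.
FIRST(F d -) = { '-', 'b', 'd' }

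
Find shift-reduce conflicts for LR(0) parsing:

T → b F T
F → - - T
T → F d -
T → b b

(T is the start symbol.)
No shift-reduce conflicts

A shift-reduce conflict occurs when an LR(0) state has both:
  - a complete (reduce) item [A → α .] (dot at the end), and
  - a shift item [B → β . c γ] (dot before a terminal).

Augment with T' → T and build the canonical LR(0) collection (I0 = CLOSURE({[T' → . T]}), then GOTO on every symbol after a dot until no new states appear). It has 12 states:
  I0: { [F → . - - T], [T → . F d -], [T → . b F T], [T → . b b], [T' → . T] }  — shift
  I1: { [F → - . - T] }  — shift
  I2: { [T → F . d -] }  — shift
  I3: { [T' → T .] }  — accept
  I4: { [F → . - - T], [T → b . F T], [T → b . b] }  — shift
  I5: { [F → . - - T], [T → . F d -], [T → . b F T], [T → . b b], [T → b F . T] }  — shift
  I6: { [T → b b .] }  — reduce
  I7: { [T → b F T .] }  — reduce
  I8: { [T → F d . -] }  — shift
  I9: { [T → F d - .] }  — reduce
  I10: { [F → - - . T], [F → . - - T], [T → . F d -], [T → . b F T], [T → . b b] }  — shift
  I11: { [F → - - T .] }  — reduce

No state contains both a complete item and a shift item.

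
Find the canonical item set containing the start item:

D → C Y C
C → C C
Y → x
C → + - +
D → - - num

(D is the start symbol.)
First, augment the grammar with D' → D
I₀ = CLOSURE({ [D' → . D] }):
  [D' → . D] has the dot before D: add [D → . C Y C], [D → . - - num]
  [D → . C Y C] has the dot before C: add [C → . C C], [C → . + - +]
No further items can be added.

I₀ = { [C → . + - +], [C → . C C], [D → . - - num], [D → . C Y C], [D' → . D] }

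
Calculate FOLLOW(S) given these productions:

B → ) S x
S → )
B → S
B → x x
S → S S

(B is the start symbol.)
{ $, ')', 'x' }

To compute FOLLOW(S), find every occurrence of S on a right-hand side N → α S β: add FIRST(β) \ {ε}, and if β is empty or nullable also add FOLLOW(N). Iterate to a fixed point.

In B → ) S x: S is followed by x, add FIRST(x) \ {ε} = { 'x' }
In B → S: S is at the end, add FOLLOW(B)
In S → S S: S is followed by S, add FIRST(S) \ {ε} = { ')' }
In S → S S: S is at the end; this adds FOLLOW(S) to itself — nothing new

The FOLLOW sets referred to above (computed the same way, to a fixed point):
  FOLLOW(B) = { $ }

Taking the union: FOLLOW(S) = { $, ')', 'x' }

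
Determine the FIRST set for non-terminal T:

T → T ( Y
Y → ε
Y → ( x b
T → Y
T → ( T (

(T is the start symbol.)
{ '(', ε }

To compute FIRST(T), examine every production with T on the left-hand side, reading each right-hand side left to right until a non-nullable symbol is reached.

FIRST sets of the other non-terminals involved (by the same procedure, iterated to a fixed point):
  FIRST(Y) = { '(', ε }

From T → T ( Y:
  - T is the symbol being defined: contributes nothing new
    T is nullable, so continue to the next symbol
  - '(' is a terminal: add '(' and stop
From T → Y:
  - Y is a non-terminal: add FIRST(Y) \ {ε} = { '(' }
    Y is nullable and nothing follows, so the whole right-hand side can vanish: ε ∈ FIRST(T)
From T → ( T (:
  - '(' is a terminal: add '(' and stop

Collecting: FIRST(T) = { '(', ε }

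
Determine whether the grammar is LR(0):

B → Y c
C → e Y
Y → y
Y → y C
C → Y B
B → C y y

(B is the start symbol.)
No. Shift-reduce conflict between [Y → y .] and [C → . e Y]

A grammar is LR(0) if no state in the canonical LR(0) collection has:
  - both a shift item (dot before a terminal) and a complete item (shift-reduce conflict), or
  - two or more complete items (reduce-reduce conflict; the accept item [B' → B .] counts as a complete item here).

Augment with B' → B and build the canonical LR(0) collection (I0 = CLOSURE({[B' → . B]}), then GOTO on every symbol after a dot until no new states appear). It has 13 states:
  I0: { [B → . C y y], [B → . Y c], [B' → . B], [C → . Y B], [C → . e Y], [Y → . y C], [Y → . y] }  — shift
  I1: { [B' → B .] }  — accept
  I2: { [B → C . y y] }  — shift
  I3: { [B → . C y y], [B → . Y c], [B → Y . c], [C → . Y B], [C → . e Y], [C → Y . B], [Y → . y C], [Y → . y] }  — shift
  I4: { [C → e . Y], [Y → . y C], [Y → . y] }  — shift
  I5: { [C → . Y B], [C → . e Y], [Y → . y C], [Y → . y], [Y → y . C], [Y → y .] }  — shift, reduce
  I6: { [Y → y C .] }  — reduce
  I7: { [B → . C y y], [B → . Y c], [C → . Y B], [C → . e Y], [C → Y . B], [Y → . y C], [Y → . y] }  — shift
  I8: { [C → Y B .] }  — reduce
  I9: { [C → e Y .] }  — reduce
  I10: { [B → Y c .] }  — reduce
  I11: { [B → C y . y] }  — shift
  I12: { [B → C y y .] }  — reduce

Conflict in state I5:
  Shift-reduce conflict between [Y → y .] and [C → . e Y]
So the grammar is NOT LR(0).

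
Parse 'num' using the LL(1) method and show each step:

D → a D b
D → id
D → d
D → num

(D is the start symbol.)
LL(1) parsing maintains a stack (initially the start symbol over $) and the input. At each step: if the stack top is a terminal, match it against the current input token; if it is a non-terminal N, replace it with the RHS of M[N, lookahead] (the unique production whose predict set contains the lookahead).

Stack is shown with the top on the left.

Stack  Input  Action
--------------------
D $    num $  output D → num
num $  num $  match 'num'
$      $      accept

The string is accepted.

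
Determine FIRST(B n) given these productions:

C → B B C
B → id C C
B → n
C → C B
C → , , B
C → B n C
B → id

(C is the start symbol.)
FIRST sets of the non-terminals involved (from the grammar, by fixed-point iteration):
  FIRST(B) = { 'id', 'n' }

To compute FIRST(B n), process the symbols left to right:
Symbol B is a non-terminal. Add FIRST(B) \ {ε} = { 'id', 'n' }
B is not nullable (ε ∉ FIRST(B)), so stop here.
FIRST(B n) = { 'id', 'n' }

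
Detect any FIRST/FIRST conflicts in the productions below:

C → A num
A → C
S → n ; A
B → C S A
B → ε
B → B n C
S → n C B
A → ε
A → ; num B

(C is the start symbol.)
Yes. A → C / A → ';' num B on { ';' }; S → n ';' A / S → n C B on { 'n' }; B → C S A / B → B n C on { ';', 'num' }

A FIRST/FIRST conflict occurs when two productions N → α and N → β for the same non-terminal have FIRST(α) ∩ FIRST(β) ≠ ∅ (with ε ∈ FIRST of a nullable right-hand side, so two nullable alternatives also conflict).

FIRST sets of the non-terminals at (or reachable through a nullable prefix from) the front of some alternative:
  FIRST(C) = { ';', 'num' }
  FIRST(B) = { ';', 'n', 'num', ε }

Productions for A:
  A → C: FIRST = { ';', 'num' }
  A → ε: FIRST = { ε }
  A → ; num B: FIRST = { ';' }
Productions for S:
  S → n ; A: FIRST = { 'n' }
  S → n C B: FIRST = { 'n' }
Productions for B:
  B → C S A: FIRST = { ';', 'num' }
  B → ε: FIRST = { ε }
  B → B n C: FIRST = { ';', 'n', 'num' }
C has only one production, so no FIRST/FIRST conflict is possible there.

Conflict for A: A → C and A → ; num B
  Overlap: { ';' }
Conflict for S: S → n ; A and S → n C B
  Overlap: { 'n' }
Conflict for B: B → C S A and B → B n C
  Overlap: { ';', 'num' }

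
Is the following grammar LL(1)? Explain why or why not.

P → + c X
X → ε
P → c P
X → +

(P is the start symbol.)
A grammar is LL(1) if for each non-terminal N with multiple productions, the predict sets of those productions are pairwise disjoint, where PREDICT(N → α) = (FIRST(α) \ {ε}) ∪ (FOLLOW(N) if α ⇒* ε).

Relevant sets:
  FOLLOW(X) = { $ }

For P:
  PREDICT(P → '+' c X) = { '+' }
  PREDICT(P → c P) = { 'c' }
For X:
  PREDICT(X → ε) = { $ }
  PREDICT(X → '+') = { '+' }

All predict sets are disjoint. The grammar IS LL(1).

Answer: Yes, the grammar is LL(1).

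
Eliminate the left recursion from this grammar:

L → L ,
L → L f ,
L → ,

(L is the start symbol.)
L → , L'
L' → , L'
L' → f , L'
L' → ε

L is directly left-recursive. The standard transformation for
  A → A α₁ | ... | A α_m | β₁ | ... | β_n
is
  A  → β₁ A' | ... | β_n A'
  A' → α₁ A' | ... | α_m A' | ε

L → , becomes L → , L'
L → L , becomes L' → , L'
L → L f , becomes L' → f , L'
Add L' → ε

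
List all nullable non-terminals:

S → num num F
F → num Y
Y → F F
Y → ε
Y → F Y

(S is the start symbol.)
{ 'Y' }

ε-productions: Y → ε
So Y is immediately nullable.
No further non-terminal can be added: every production for the remaining non-terminals contains a terminal or a non-nullable non-terminal.
Nullable = { 'Y' }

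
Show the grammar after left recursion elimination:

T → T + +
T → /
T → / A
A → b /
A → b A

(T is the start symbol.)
T is directly left-recursive. The standard transformation for
  A → A α₁ | ... | A α_m | β₁ | ... | β_n
is
  A  → β₁ A' | ... | β_n A'
  A' → α₁ A' | ... | α_m A' | ε

T → / becomes T → / T'
T → / A becomes T → / A T'
T → T + + becomes T' → + + T'
Add T' → ε

Productions for other non-terminals are unchanged:
  A → b /
  A → b A

Resulting grammar:
T → / T'
T → / A T'
T' → + + T'
T' → ε
A → b /
A → b A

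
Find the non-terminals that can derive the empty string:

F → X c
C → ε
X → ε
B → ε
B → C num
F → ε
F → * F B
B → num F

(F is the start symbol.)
{ 'B', 'C', 'F', 'X' }

A non-terminal is nullable if it can derive ε (the empty string): either it has an ε-production, or it has a production whose right-hand side consists entirely of nullable non-terminals.

ε-productions: C → ε, X → ε, B → ε, F → ε
So C, X, B, F are immediately nullable.
Every non-terminal is now nullable.
Nullable = { 'B', 'C', 'F', 'X' }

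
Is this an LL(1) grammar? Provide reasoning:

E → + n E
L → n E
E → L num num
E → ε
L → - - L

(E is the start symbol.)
A grammar is LL(1) if for each non-terminal N with multiple productions, the predict sets of those productions are pairwise disjoint, where PREDICT(N → α) = (FIRST(α) \ {ε}) ∪ (FOLLOW(N) if α ⇒* ε).

Relevant sets:
  FIRST(L) = { '-', 'n' }
  FOLLOW(E) = { $, 'num' }

For E:
  PREDICT(E → '+' n E) = { '+' }
  PREDICT(E → L num num) = { '-', 'n' }
  PREDICT(E → ε) = { $, 'num' }
For L:
  PREDICT(L → n E) = { 'n' }
  PREDICT(L → '-' '-' L) = { '-' }

All predict sets are disjoint. The grammar IS LL(1).

Answer: Yes, the grammar is LL(1).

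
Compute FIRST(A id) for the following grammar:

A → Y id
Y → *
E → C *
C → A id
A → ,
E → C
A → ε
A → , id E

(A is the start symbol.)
{ '*', ',', 'id' }

FIRST sets of the non-terminals involved (from the grammar, by fixed-point iteration):
  FIRST(A) = { '*', ',', ε }

To compute FIRST(A id), process the symbols left to right:
Symbol A is a non-terminal. Add FIRST(A) \ {ε} = { '*', ',' }
A is nullable (ε ∈ FIRST(A)), continue to the next symbol.
Symbol id is a terminal. Add 'id' and stop.
FIRST(A id) = { '*', ',', 'id' }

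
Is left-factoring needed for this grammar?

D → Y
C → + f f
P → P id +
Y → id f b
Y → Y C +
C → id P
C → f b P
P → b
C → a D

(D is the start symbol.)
Left-factoring is needed when two productions for the same non-terminal
share a common prefix on the right-hand side.

Productions for C:
  C → + f f
  C → id P
  C → f b P
  C → a D
Productions for P:
  P → P id +
  P → b
Productions for Y:
  Y → id f b
  Y → Y C +

No common prefixes found.

Answer: No, left-factoring is not needed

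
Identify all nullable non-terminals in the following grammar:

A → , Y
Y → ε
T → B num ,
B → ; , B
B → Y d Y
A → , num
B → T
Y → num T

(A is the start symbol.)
{ 'Y' }

ε-productions: Y → ε
So Y is immediately nullable.
No further non-terminal can be added: every production for the remaining non-terminals contains a terminal or a non-nullable non-terminal.
Nullable = { 'Y' }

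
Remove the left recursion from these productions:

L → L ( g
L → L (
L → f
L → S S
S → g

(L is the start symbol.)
L is directly left-recursive. The standard transformation for
  A → A α₁ | ... | A α_m | β₁ | ... | β_n
is
  A  → β₁ A' | ... | β_n A'
  A' → α₁ A' | ... | α_m A' | ε

L → f becomes L → f L'
L → S S becomes L → S S L'
L → L ( g becomes L' → ( g L'
L → L ( becomes L' → ( L'
Add L' → ε

Productions for other non-terminals are unchanged:
  S → g

Resulting grammar:
L → f L'
L → S S L'
L' → ( g L'
L' → ( L'
L' → ε
S → g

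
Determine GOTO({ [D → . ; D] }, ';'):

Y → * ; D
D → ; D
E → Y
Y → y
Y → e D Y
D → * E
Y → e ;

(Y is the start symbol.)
GOTO(I, ';') = CLOSURE({ [A → αX.β] : [A → α.Xβ] ∈ I, X = ';' })

Items with dot before ';', with the dot advanced:
  [D → . ; D] → [D → ; . D]
Closure of the advanced items:
  [D → ; . D] has the dot before D: add [D → . ; D], [D → . * E]

GOTO = { [D → . * E], [D → . ; D], [D → ; . D] }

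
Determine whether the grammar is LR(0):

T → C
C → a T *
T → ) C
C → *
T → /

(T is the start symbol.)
Augment with T' → T and build the canonical LR(0) collection (I0 = CLOSURE({[T' → . T]}), then GOTO on every symbol after a dot until no new states appear). It has 10 states:
  I0: { [C → . *], [C → . a T *], [T → . ) C], [T → . /], [T → . C], [T' → . T] }  — shift
  I1: { [C → . *], [C → . a T *], [T → ) . C] }  — shift
  I2: { [C → * .] }  — reduce
  I3: { [T → / .] }  — reduce
  I4: { [T → C .] }  — reduce
  I5: { [T' → T .] }  — accept
  I6: { [C → . *], [C → . a T *], [C → a . T *], [T → . ) C], [T → . /], [T → . C] }  — shift
  I7: { [C → a T . *] }  — shift
  I8: { [C → a T * .] }  — reduce
  I9: { [T → ) C .] }  — reduce

Every state is either a pure shift/goto state or contains exactly one complete item and nothing to shift — no conflicts. The grammar is LR(0).

Answer: Yes, the grammar is LR(0)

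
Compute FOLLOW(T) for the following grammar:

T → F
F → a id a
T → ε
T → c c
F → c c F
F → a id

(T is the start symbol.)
{ $ }

To compute FOLLOW(T), find every occurrence of T on a right-hand side N → α T β: add FIRST(β) \ {ε}, and if β is empty or nullable also add FOLLOW(N). Iterate to a fixed point.

T is the start symbol, so $ ∈ FOLLOW(T).
T does not occur on any right-hand side.

Taking the union: FOLLOW(T) = { $ }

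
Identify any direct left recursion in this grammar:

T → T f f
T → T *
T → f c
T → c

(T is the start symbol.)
Yes, T is left-recursive

T → T f f: LEFT RECURSIVE (starts with T)
T → T *: LEFT RECURSIVE (starts with T)
T → f c: starts with f
T → c: starts with c

The grammar has direct left recursion on: T.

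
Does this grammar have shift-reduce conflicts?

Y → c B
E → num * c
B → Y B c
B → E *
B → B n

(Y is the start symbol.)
Augment with Y' → Y and build the canonical LR(0) collection (I0 = CLOSURE({[Y' → . Y]}), then GOTO on every symbol after a dot until no new states appear). It has 13 states:
  I0: { [Y → . c B], [Y' → . Y] }  — shift
  I1: { [Y' → Y .] }  — accept
  I2: { [B → . B n], [B → . E *], [B → . Y B c], [E → . num * c], [Y → . c B], [Y → c . B] }  — shift
  I3: { [B → B . n], [Y → c B .] }  — shift, reduce
  I4: { [B → E . *] }  — shift
  I5: { [B → . B n], [B → . E *], [B → . Y B c], [B → Y . B c], [E → . num * c], [Y → . c B] }  — shift
  I6: { [E → num . * c] }  — shift
  I7: { [E → num * . c] }  — shift
  I8: { [E → num * c .] }  — reduce
  I9: { [B → B . n], [B → Y B . c] }  — shift
  I10: { [B → Y B c .] }  — reduce
  I11: { [B → B n .] }  — reduce
  I12: { [B → E * .] }  — reduce

I3 contains reduce item [Y → c B .] and shift item [B → B . n] — shift-reduce conflict.

Answer: Yes — I3: [Y → c B .] vs [B → B . n]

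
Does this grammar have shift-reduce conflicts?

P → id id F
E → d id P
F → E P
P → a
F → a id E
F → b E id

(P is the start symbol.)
No shift-reduce conflicts

Augment with P' → P and build the canonical LR(0) collection (I0 = CLOSURE({[P' → . P]}), then GOTO on every symbol after a dot until no new states appear). It has 17 states:
  I0: { [P → . a], [P → . id id F], [P' → . P] }  — shift
  I1: { [P' → P .] }  — accept
  I2: { [P → a .] }  — reduce
  I3: { [P → id . id F] }  — shift
  I4: { [E → . d id P], [F → . E P], [F → . a id E], [F → . b E id], [P → id id . F] }  — shift
  I5: { [F → E . P], [P → . a], [P → . id id F] }  — shift
  I6: { [P → id id F .] }  — reduce
  I7: { [F → a . id E] }  — shift
  I8: { [E → . d id P], [F → b . E id] }  — shift
  I9: { [E → d . id P] }  — shift
  I10: { [E → d id . P], [P → . a], [P → . id id F] }  — shift
  I11: { [E → d id P .] }  — reduce
  I12: { [F → b E . id] }  — shift
  I13: { [F → b E id .] }  — reduce
  I14: { [E → . d id P], [F → a id . E] }  — shift
  I15: { [F → a id E .] }  — reduce
  I16: { [F → E P .] }  — reduce

No state contains both a complete item and a shift item.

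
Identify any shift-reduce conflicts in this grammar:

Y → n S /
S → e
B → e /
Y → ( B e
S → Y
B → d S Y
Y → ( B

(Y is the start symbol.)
Yes — I8: [Y → ( B .] vs [Y → ( B . e]

A shift-reduce conflict occurs when an LR(0) state has both:
  - a complete (reduce) item [A → α .] (dot at the end), and
  - a shift item [B → β . c γ] (dot before a terminal).

Augment with Y' → Y and build the canonical LR(0) collection (I0 = CLOSURE({[Y' → . Y]}), then GOTO on every symbol after a dot until no new states appear). It has 15 states:
  I0: { [Y → . ( B e], [Y → . ( B], [Y → . n S /], [Y' → . Y] }  — shift
  I1: { [B → . d S Y], [B → . e /], [Y → ( . B e], [Y → ( . B] }  — shift
  I2: { [Y' → Y .] }  — accept
  I3: { [S → . Y], [S → . e], [Y → . ( B e], [Y → . ( B], [Y → . n S /], [Y → n . S /] }  — shift
  I4: { [Y → n S . /] }  — shift
  I5: { [S → Y .] }  — reduce
  I6: { [S → e .] }  — reduce
  I7: { [Y → n S / .] }  — reduce
  I8: { [Y → ( B . e], [Y → ( B .] }  — shift, reduce
  I9: { [B → d . S Y], [S → . Y], [S → . e], [Y → . ( B e], [Y → . ( B], [Y → . n S /] }  — shift
  I10: { [B → e . /] }  — shift
  I11: { [B → e / .] }  — reduce
  I12: { [B → d S . Y], [Y → . ( B e], [Y → . ( B], [Y → . n S /] }  — shift
  I13: { [B → d S Y .] }  — reduce
  I14: { [Y → ( B e .] }  — reduce

I8 contains reduce item [Y → ( B .] and shift item [Y → ( B . e] — shift-reduce conflict.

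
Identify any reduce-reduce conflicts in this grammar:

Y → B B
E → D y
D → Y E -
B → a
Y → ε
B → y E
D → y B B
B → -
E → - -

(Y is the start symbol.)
Yes — I12: [D → y B B .] vs [Y → B B .]

A reduce-reduce conflict occurs when an LR(0) state has two complete items [A → α .] and [B → β .] — both call for a reduction, and with no lookahead the parser cannot choose between them.

Augment with Y' → Y and build the canonical LR(0) collection (I0 = CLOSURE({[Y' → . Y]}), then GOTO on every symbol after a dot until no new states appear). It has 18 states:
  I0: { [B → . -], [B → . a], [B → . y E], [Y → . B B], [Y → .], [Y' → . Y] }  — shift, reduce
  I1: { [B → - .] }  — reduce
  I2: { [B → . -], [B → . a], [B → . y E], [Y → B . B] }  — shift
  I3: { [Y' → Y .] }  — accept
  I4: { [B → a .] }  — reduce
  I5: { [B → . -], [B → . a], [B → . y E], [B → y . E], [D → . Y E -], [D → . y B B], [E → . - -], [E → . D y], [Y → . B B], [Y → .] }  — shift, reduce
  I6: { [B → - .], [E → - . -] }  — shift, reduce
  I7: { [E → D . y] }  — shift
  I8: { [B → y E .] }  — reduce
  I9: { [B → . -], [B → . a], [B → . y E], [D → . Y E -], [D → . y B B], [D → Y . E -], [E → . - -], [E → . D y], [Y → . B B], [Y → .] }  — shift, reduce
  I10: { [B → . -], [B → . a], [B → . y E], [B → y . E], [D → . Y E -], [D → . y B B], [D → y . B B], [E → . - -], [E → . D y], [Y → . B B], [Y → .] }  — shift, reduce
  I11: { [B → . -], [B → . a], [B → . y E], [D → y B . B], [Y → B . B] }  — shift
  I12: { [D → y B B .], [Y → B B .] }  — 2 reduces
  I13: { [D → Y E . -] }  — shift
  I14: { [D → Y E - .] }  — reduce
  I15: { [E → D y .] }  — reduce
  I16: { [E → - - .] }  — reduce
  I17: { [Y → B B .] }  — reduce

I12 contains complete items [D → y B B .], [Y → B B .] — reduce-reduce conflict.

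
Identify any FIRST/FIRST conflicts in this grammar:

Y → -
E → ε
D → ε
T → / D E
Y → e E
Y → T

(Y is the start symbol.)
No FIRST/FIRST conflicts.

A FIRST/FIRST conflict occurs when two productions N → α and N → β for the same non-terminal have FIRST(α) ∩ FIRST(β) ≠ ∅ (with ε ∈ FIRST of a nullable right-hand side, so two nullable alternatives also conflict).

FIRST sets of the non-terminals at (or reachable through a nullable prefix from) the front of some alternative:
  FIRST(T) = { '/' }

Productions for Y:
  Y → -: FIRST = { '-' }
  Y → e E: FIRST = { 'e' }
  Y → T: FIRST = { '/' }
E, D, T have only one production, so no FIRST/FIRST conflict is possible there.

All alternatives of each non-terminal have pairwise disjoint FIRST sets.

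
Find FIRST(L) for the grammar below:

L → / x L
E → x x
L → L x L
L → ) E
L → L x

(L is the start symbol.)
{ ')', '/' }

From L → / x L:
  - '/' is a terminal: add '/' and stop
From L → L x L:
  - L is the symbol being defined: contributes nothing new
    L is not nullable, so stop
From L → ) E:
  - ')' is a terminal: add ')' and stop
From L → L x:
  - L is the symbol being defined: contributes nothing new
    L is not nullable, so stop

Collecting: FIRST(L) = { ')', '/' }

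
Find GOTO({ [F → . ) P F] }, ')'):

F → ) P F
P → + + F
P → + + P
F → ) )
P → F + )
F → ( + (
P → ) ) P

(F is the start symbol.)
{ [F → ) . P F], [F → . ( + (], [F → . ) )], [F → . ) P F], [P → . ) ) P], [P → . + + F], [P → . + + P], [P → . F + )] }

GOTO(I, ')') = CLOSURE({ [A → αX.β] : [A → α.Xβ] ∈ I, X = ')' })

Items with dot before ')', with the dot advanced:
  [F → . ) P F] → [F → ) . P F]
Closure of the advanced items:
  [F → ) . P F] has the dot before P: add [P → . + + F], [P → . + + P], [P → . F + )], [P → . ) ) P]
  [P → . F + )] has the dot before F: add [F → . ) P F], [F → . ) )], [F → . ( + (]

GOTO = { [F → ) . P F], [F → . ( + (], [F → . ) )], [F → . ) P F], [P → . ) ) P], [P → . + + F], [P → . + + P], [P → . F + )] }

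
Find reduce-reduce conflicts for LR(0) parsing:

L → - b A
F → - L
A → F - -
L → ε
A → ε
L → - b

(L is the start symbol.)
A reduce-reduce conflict occurs when an LR(0) state has two complete items [A → α .] and [B → β .] — both call for a reduction, and with no lookahead the parser cannot choose between them.

Augment with L' → L and build the canonical LR(0) collection (I0 = CLOSURE({[L' → . L]}), then GOTO on every symbol after a dot until no new states appear). It has 10 states:
  I0: { [L → . - b A], [L → . - b], [L → .], [L' → . L] }  — shift, reduce
  I1: { [L → - . b A], [L → - . b] }  — shift
  I2: { [L' → L .] }  — accept
  I3: { [A → . F - -], [A → .], [F → . - L], [L → - b . A], [L → - b .] }  — shift, 2 reduces
  I4: { [F → - . L], [L → . - b A], [L → . - b], [L → .] }  — shift, reduce
  I5: { [L → - b A .] }  — reduce
  I6: { [A → F . - -] }  — shift
  I7: { [A → F - . -] }  — shift
  I8: { [A → F - - .] }  — reduce
  I9: { [F → - L .] }  — reduce

I3 contains complete items [A → .], [L → - b .] — reduce-reduce conflict.

Answer: Yes — I3: [A → .] vs [L → - b .]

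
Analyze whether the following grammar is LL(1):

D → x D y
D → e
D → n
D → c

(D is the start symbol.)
Yes, the grammar is LL(1).

For D:
  PREDICT(D → x D y) = { 'x' }
  PREDICT(D → e) = { 'e' }
  PREDICT(D → n) = { 'n' }
  PREDICT(D → c) = { 'c' }

All predict sets are disjoint. The grammar IS LL(1).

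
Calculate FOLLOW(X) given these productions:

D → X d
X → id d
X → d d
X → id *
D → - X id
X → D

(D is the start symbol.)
To compute FOLLOW(X), find every occurrence of X on a right-hand side N → α X β: add FIRST(β) \ {ε}, and if β is empty or nullable also add FOLLOW(N). Iterate to a fixed point.

In D → X d: X is followed by d, add FIRST(d) \ {ε} = { 'd' }
In D → - X id: X is followed by id, add FIRST(id) \ {ε} = { 'id' }

Taking the union: FOLLOW(X) = { 'd', 'id' }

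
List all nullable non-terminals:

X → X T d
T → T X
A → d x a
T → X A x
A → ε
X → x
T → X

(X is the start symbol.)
ε-productions: A → ε
So A is immediately nullable.
No further non-terminal can be added: every production for the remaining non-terminals contains a terminal or a non-nullable non-terminal.
Nullable = { 'A' }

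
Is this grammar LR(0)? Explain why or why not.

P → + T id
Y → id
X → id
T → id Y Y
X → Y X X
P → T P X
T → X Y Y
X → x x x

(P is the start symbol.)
A grammar is LR(0) if no state in the canonical LR(0) collection has:
  - both a shift item (dot before a terminal) and a complete item (shift-reduce conflict), or
  - two or more complete items (reduce-reduce conflict; the accept item [P' → P .] counts as a complete item here).

Augment with P' → P and build the canonical LR(0) collection (I0 = CLOSURE({[P' → . P]}), then GOTO on every symbol after a dot until no new states appear). It has 22 states:
  I0: { [P → . + T id], [P → . T P X], [P' → . P], [T → . X Y Y], [T → . id Y Y], [X → . Y X X], [X → . id], [X → . x x x], [Y → . id] }  — shift
  I1: { [P → + . T id], [T → . X Y Y], [T → . id Y Y], [X → . Y X X], [X → . id], [X → . x x x], [Y → . id] }  — shift
  I2: { [P' → P .] }  — accept
  I3: { [P → . + T id], [P → . T P X], [P → T . P X], [T → . X Y Y], [T → . id Y Y], [X → . Y X X], [X → . id], [X → . x x x], [Y → . id] }  — shift
  I4: { [T → X . Y Y], [Y → . id] }  — shift
  I5: { [X → . Y X X], [X → . id], [X → . x x x], [X → Y . X X], [Y → . id] }  — shift
  I6: { [T → id . Y Y], [X → id .], [Y → . id], [Y → id .] }  — shift, 2 reduces
  I7: { [X → x . x x] }  — shift
  I8: { [X → x x . x] }  — shift
  I9: { [X → x x x .] }  — reduce
  I10: { [T → id Y . Y], [Y → . id] }  — shift
  I11: { [Y → id .] }  — reduce
  I12: { [T → id Y Y .] }  — reduce
  I13: { [X → . Y X X], [X → . id], [X → . x x x], [X → Y X . X], [Y → . id] }  — shift
  I14: { [X → id .], [Y → id .] }  — 2 reduces
  I15: { [X → Y X X .] }  — reduce
  I16: { [T → X Y . Y], [Y → . id] }  — shift
  I17: { [T → X Y Y .] }  — reduce
  I18: { [P → T P . X], [X → . Y X X], [X → . id], [X → . x x x], [Y → . id] }  — shift
  I19: { [P → T P X .] }  — reduce
  I20: { [P → + T . id] }  — shift
  I21: { [P → + T id .] }  — reduce

Conflict in state I6:
  Shift-reduce conflict between [X → id .] and [Y → . id]
So the grammar is NOT LR(0).

Answer: No. Shift-reduce conflict between [X → id .] and [Y → . id]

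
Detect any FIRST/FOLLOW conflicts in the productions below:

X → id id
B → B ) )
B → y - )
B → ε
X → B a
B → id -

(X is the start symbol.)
Yes. B → B ')' ')' with FOLLOW(B) on { ')' }

A FIRST/FOLLOW conflict occurs when a non-terminal N has a nullable alternative N → β (β ⇒* ε) and another alternative N → α with FIRST(α) ∩ FOLLOW(N) ≠ ∅: on such a lookahead the parser cannot decide between expanding α and letting N vanish via β.

Nullable non-terminals: B.
FIRST sets used below: FIRST(B) = { ')', 'id', 'y', ε }

B: nullable alternative(s) B → ε; FOLLOW(B) = { ')', 'a' }
  B → B ) ): FIRST \ {ε} = { ')', 'id', 'y' } — overlaps FOLLOW(B) on { ')' }: CONFLICT
  B → y - ): FIRST \ {ε} = { 'y' } — disjoint from FOLLOW(B)
  B → ε: FIRST \ {ε} = { } — this is the only nullable alternative, skip
  B → id -: FIRST \ {ε} = { 'id' } — disjoint from FOLLOW(B)

X has no nullable alternative, so no FIRST/FOLLOW check is needed there.

So the grammar has 1 FIRST/FOLLOW conflict (marked CONFLICT above).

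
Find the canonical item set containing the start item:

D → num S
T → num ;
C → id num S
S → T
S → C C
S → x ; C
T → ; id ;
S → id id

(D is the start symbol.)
First, augment the grammar with D' → D
I₀ = CLOSURE({ [D' → . D] }):
  [D' → . D] has the dot before D: add [D → . num S]
No further items can be added.

I₀ = { [D → . num S], [D' → . D] }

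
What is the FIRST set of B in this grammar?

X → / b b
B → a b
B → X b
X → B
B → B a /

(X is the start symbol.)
{ '/', 'a' }

FIRST sets of the other non-terminals involved (by the same procedure, iterated to a fixed point):
  FIRST(X) = { '/', 'a' }

From B → a b:
  - a is a terminal: add 'a' and stop
From B → X b:
  - X is a non-terminal: add FIRST(X) \ {ε} = { '/', 'a' }
    X is not nullable, so stop
From B → B a /:
  - B is the symbol being defined: contributes nothing new
    B is not nullable, so stop

Collecting: FIRST(B) = { '/', 'a' }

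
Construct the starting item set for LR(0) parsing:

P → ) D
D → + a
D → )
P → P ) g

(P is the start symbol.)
First, augment the grammar with P' → P
I₀ = CLOSURE({ [P' → . P] }):
  [P' → . P] has the dot before P: add [P → . ) D], [P → . P ) g]
No further items can be added.

I₀ = { [P → . ) D], [P → . P ) g], [P' → . P] }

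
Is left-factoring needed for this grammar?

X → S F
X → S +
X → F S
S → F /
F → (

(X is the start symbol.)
Left-factoring is needed when two productions for the same non-terminal
share a common prefix on the right-hand side.

Productions for X:
  X → S F
  X → S +
  X → F S

Found common prefix 'S' in productions for X

Answer: Yes, X has productions with common prefix 'S'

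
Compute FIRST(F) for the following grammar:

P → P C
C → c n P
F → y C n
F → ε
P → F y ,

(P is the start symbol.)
{ 'y', ε }

To compute FIRST(F), examine every production with F on the left-hand side, reading each right-hand side left to right until a non-nullable symbol is reached.

From F → y C n:
  - y is a terminal: add 'y' and stop
From F → ε:
  - ε-production, so ε ∈ FIRST(F)

Collecting: FIRST(F) = { 'y', ε }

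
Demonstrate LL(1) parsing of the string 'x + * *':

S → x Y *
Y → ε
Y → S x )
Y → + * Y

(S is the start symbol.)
Stack is shown with the top on the left.

Stack      Input      Action
----------------------------
S $        x + * * $  output S → x Y *
x Y * $    x + * * $  match 'x'
Y * $      + * * $    output Y → + * Y
+ * Y * $  + * * $    match '+'
* Y * $    * * $      match '*'
Y * $      * $        output Y → ε
* $        * $        match '*'
$          $          accept

The string is accepted.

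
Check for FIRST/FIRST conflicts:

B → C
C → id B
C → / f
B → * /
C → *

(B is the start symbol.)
A FIRST/FIRST conflict occurs when two productions N → α and N → β for the same non-terminal have FIRST(α) ∩ FIRST(β) ≠ ∅ (with ε ∈ FIRST of a nullable right-hand side, so two nullable alternatives also conflict).

FIRST sets of the non-terminals at (or reachable through a nullable prefix from) the front of some alternative:
  FIRST(C) = { '*', '/', 'id' }

Productions for B:
  B → C: FIRST = { '*', '/', 'id' }
  B → * /: FIRST = { '*' }
Productions for C:
  C → id B: FIRST = { 'id' }
  C → / f: FIRST = { '/' }
  C → *: FIRST = { '*' }

Conflict for B: B → C and B → * /
  Overlap: { '*' }

Answer: Yes. B → C / B → '*' '/' on { '*' }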